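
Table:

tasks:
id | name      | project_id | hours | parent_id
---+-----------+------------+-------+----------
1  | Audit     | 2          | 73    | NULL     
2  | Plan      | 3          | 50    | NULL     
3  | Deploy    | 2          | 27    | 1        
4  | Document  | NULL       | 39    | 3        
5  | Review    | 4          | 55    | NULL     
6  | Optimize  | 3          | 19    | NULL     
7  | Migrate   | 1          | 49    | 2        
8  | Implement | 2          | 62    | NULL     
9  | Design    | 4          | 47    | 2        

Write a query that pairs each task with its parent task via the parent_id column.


This is a self-join: tasks is joined to a second copy of itself, matching each row's parent_id to another row's id. Use LEFT JOIN so rows with parent_id=NULL are kept.
  - task 1 (Audit): parent_id=NULL -> NULL
  - task 2 (Plan): parent_id=NULL -> NULL
  - task 3 (Deploy): parent_id=1 -> Audit
  - task 4 (Document): parent_id=3 -> Deploy
  - task 5 (Review): parent_id=NULL -> NULL
  - task 6 (Optimize): parent_id=NULL -> NULL
  - task 7 (Migrate): parent_id=2 -> Plan
  - task 8 (Implement): parent_id=NULL -> NULL
  - task 9 (Design): parent_id=2 -> Plan

SQL:
SELECT a.name AS item, b.name AS parent
FROM tasks a
LEFT JOIN tasks b ON a.parent_id = b.id

Result:
item      | parent
----------+-------
Audit     | NULL  
Plan      | NULL  
Deploy    | Audit 
Document  | Deploy
Review    | NULL  
Optimize  | NULL  
Migrate   | Plan  
Implement | NULL  
Design    | Plan  


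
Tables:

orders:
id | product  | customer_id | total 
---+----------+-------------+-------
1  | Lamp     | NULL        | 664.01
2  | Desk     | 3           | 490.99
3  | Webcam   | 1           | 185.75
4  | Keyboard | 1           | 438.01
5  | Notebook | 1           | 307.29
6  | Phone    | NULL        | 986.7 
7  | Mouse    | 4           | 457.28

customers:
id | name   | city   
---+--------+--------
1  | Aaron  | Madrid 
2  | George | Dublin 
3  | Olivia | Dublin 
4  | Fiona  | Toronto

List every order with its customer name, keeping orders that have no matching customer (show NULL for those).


LEFT JOIN keeps every row from orders (the left table); where customer_id has no match in customers, the customer columns become NULL. Walk through each order:
  - order 1 (Lamp): customer_id=NULL, no match -> kept with NULL
  - order 2 (Desk): customer_id=3 -> matches Olivia
  - order 3 (Webcam): customer_id=1 -> matches Aaron
  - order 4 (Keyboard): customer_id=1 -> matches Aaron
  - order 5 (Notebook): customer_id=1 -> matches Aaron
  - order 6 (Phone): customer_id=NULL, no match -> kept with NULL
  - order 7 (Mouse): customer_id=4 -> matches Fiona
All 7 rows appear; 2 have NULL customer.

SQL:
SELECT a.product, b.name AS customer
FROM orders a
LEFT JOIN customers b ON a.customer_id = b.id

Result:
product  | customer
---------+---------
Lamp     | NULL    
Desk     | Olivia  
Webcam   | Aaron   
Keyboard | Aaron   
Notebook | Aaron   
Phone    | NULL    
Mouse    | Fiona   


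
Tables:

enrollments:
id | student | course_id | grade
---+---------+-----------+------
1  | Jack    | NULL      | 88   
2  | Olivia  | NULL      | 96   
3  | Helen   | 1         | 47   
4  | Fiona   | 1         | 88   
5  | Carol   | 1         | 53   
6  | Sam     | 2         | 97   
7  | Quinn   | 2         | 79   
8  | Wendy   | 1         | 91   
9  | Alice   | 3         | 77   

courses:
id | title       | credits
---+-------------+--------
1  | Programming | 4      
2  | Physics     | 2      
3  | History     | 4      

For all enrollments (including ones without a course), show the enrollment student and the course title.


LEFT JOIN keeps every row from enrollments (the left table); where course_id has no match in courses, the course columns become NULL. Walk through each enrollment:
  - enrollment 1 (Jack): course_id=NULL, no match -> kept with NULL
  - enrollment 2 (Olivia): course_id=NULL, no match -> kept with NULL
  - enrollment 3 (Helen): course_id=1 -> matches Programming
  - enrollment 4 (Fiona): course_id=1 -> matches Programming
  - enrollment 5 (Carol): course_id=1 -> matches Programming
  - enrollment 6 (Sam): course_id=2 -> matches Physics
  - enrollment 7 (Quinn): course_id=2 -> matches Physics
  - enrollment 8 (Wendy): course_id=1 -> matches Programming
  - enrollment 9 (Alice): course_id=3 -> matches History
All 9 rows appear; 2 have NULL course.

SQL:
SELECT a.student, b.title AS course
FROM enrollments a
LEFT JOIN courses b ON a.course_id = b.id

Result:
student | course     
--------+------------
Jack    | NULL       
Olivia  | NULL       
Helen   | Programming
Fiona   | Programming
Carol   | Programming
Sam     | Physics    
Quinn   | Physics    
Wendy   | Programming
Alice   | History    


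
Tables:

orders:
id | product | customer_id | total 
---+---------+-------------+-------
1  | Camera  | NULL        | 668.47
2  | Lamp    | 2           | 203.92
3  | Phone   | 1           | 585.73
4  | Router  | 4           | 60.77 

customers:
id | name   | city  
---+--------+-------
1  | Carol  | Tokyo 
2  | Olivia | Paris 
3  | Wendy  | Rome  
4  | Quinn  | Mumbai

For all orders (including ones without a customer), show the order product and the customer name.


LEFT JOIN keeps every row from orders (the left table); where customer_id has no match in customers, the customer columns become NULL. Walk through each order:
  - order 1 (Camera): customer_id=NULL, no match -> kept with NULL
  - order 2 (Lamp): customer_id=2 -> matches Olivia
  - order 3 (Phone): customer_id=1 -> matches Carol
  - order 4 (Router): customer_id=4 -> matches Quinn
All 4 rows appear; 1 has NULL customer.

SQL:
SELECT a.product, b.name AS customer
FROM orders a
LEFT JOIN customers b ON a.customer_id = b.id

Result:
product | customer
--------+---------
Camera  | NULL    
Lamp    | Olivia  
Phone   | Carol   
Router  | Quinn   


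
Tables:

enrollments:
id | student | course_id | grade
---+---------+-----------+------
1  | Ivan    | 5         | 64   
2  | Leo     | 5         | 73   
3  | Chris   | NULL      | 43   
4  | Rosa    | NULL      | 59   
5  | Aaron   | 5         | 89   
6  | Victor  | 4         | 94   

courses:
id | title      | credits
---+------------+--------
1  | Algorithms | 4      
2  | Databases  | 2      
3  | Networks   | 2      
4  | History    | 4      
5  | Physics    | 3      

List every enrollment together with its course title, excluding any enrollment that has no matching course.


INNER JOIN keeps only enrollments rows whose course_id matches an id in courses. Walk through each enrollment:
  - enrollment 1 (Ivan): course_id=5 -> matches Physics
  - enrollment 2 (Leo): course_id=5 -> matches Physics
  - enrollment 3 (Chris): course_id=NULL, no match -> dropped
  - enrollment 4 (Rosa): course_id=NULL, no match -> dropped
  - enrollment 5 (Aaron): course_id=5 -> matches Physics
  - enrollment 6 (Victor): course_id=4 -> matches History
So 2 of 6 rows are dropped.

SQL:
SELECT a.student, b.title AS course
FROM enrollments a
INNER JOIN courses b ON a.course_id = b.id

Result:
student | course 
--------+--------
Ivan    | Physics
Leo     | Physics
Aaron   | Physics
Victor  | History


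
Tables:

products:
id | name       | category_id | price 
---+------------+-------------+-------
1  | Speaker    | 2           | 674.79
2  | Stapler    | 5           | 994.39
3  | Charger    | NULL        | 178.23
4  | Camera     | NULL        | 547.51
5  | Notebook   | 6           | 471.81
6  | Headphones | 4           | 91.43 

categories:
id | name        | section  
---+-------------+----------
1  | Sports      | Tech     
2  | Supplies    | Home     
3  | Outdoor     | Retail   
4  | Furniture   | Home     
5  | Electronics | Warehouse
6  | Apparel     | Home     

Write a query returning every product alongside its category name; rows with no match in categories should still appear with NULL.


LEFT JOIN keeps every row from products (the left table); where category_id has no match in categories, the category columns become NULL. Walk through each product:
  - product 1 (Speaker): category_id=2 -> matches Supplies
  - product 2 (Stapler): category_id=5 -> matches Electronics
  - product 3 (Charger): category_id=NULL, no match -> kept with NULL
  - product 4 (Camera): category_id=NULL, no match -> kept with NULL
  - product 5 (Notebook): category_id=6 -> matches Apparel
  - product 6 (Headphones): category_id=4 -> matches Furniture
All 6 rows appear; 2 have NULL category.

SQL:
SELECT a.name, b.name AS category
FROM products a
LEFT JOIN categories b ON a.category_id = b.id

Result:
name       | category   
-----------+------------
Speaker    | Supplies   
Stapler    | Electronics
Charger    | NULL       
Camera     | NULL       
Notebook   | Apparel    
Headphones | Furniture  


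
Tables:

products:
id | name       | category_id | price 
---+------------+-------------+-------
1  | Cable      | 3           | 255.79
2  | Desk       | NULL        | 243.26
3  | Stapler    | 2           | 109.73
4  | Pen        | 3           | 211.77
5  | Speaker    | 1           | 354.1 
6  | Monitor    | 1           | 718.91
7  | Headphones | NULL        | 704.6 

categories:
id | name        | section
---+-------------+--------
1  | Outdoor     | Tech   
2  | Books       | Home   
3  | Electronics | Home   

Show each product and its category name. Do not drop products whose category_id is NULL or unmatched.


LEFT JOIN keeps every row from products (the left table); where category_id has no match in categories, the category columns become NULL. Walk through each product:
  - product 1 (Cable): category_id=3 -> matches Electronics
  - product 2 (Desk): category_id=NULL, no match -> kept with NULL
  - product 3 (Stapler): category_id=2 -> matches Books
  - product 4 (Pen): category_id=3 -> matches Electronics
  - product 5 (Speaker): category_id=1 -> matches Outdoor
  - product 6 (Monitor): category_id=1 -> matches Outdoor
  - product 7 (Headphones): category_id=NULL, no match -> kept with NULL
All 7 rows appear; 2 have NULL category.

SQL:
SELECT a.name, b.name AS category
FROM products a
LEFT JOIN categories b ON a.category_id = b.id

Result:
name       | category   
-----------+------------
Cable      | Electronics
Desk       | NULL       
Stapler    | Books      
Pen        | Electronics
Speaker    | Outdoor    
Monitor    | Outdoor    
Headphones | NULL       


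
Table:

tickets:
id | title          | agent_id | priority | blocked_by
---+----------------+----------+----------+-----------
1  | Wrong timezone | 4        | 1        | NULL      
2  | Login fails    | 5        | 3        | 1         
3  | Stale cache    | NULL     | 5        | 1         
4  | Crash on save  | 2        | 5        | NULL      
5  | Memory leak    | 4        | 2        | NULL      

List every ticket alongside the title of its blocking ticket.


This is a self-join: tickets is joined to a second copy of itself, matching each row's blocked_by to another row's id. Use LEFT JOIN so rows with blocked_by=NULL are kept.
  - ticket 1 (Wrong timezone): blocked_by=NULL -> NULL
  - ticket 2 (Login fails): blocked_by=1 -> Wrong timezone
  - ticket 3 (Stale cache): blocked_by=1 -> Wrong timezone
  - ticket 4 (Crash on save): blocked_by=NULL -> NULL
  - ticket 5 (Memory leak): blocked_by=NULL -> NULL

SQL:
SELECT a.title AS item, b.title AS blocked_by
FROM tickets a
LEFT JOIN tickets b ON a.blocked_by = b.id

Result:
item           | blocked_by    
---------------+---------------
Wrong timezone | NULL          
Login fails    | Wrong timezone
Stale cache    | Wrong timezone
Crash on save  | NULL          
Memory leak    | NULL          


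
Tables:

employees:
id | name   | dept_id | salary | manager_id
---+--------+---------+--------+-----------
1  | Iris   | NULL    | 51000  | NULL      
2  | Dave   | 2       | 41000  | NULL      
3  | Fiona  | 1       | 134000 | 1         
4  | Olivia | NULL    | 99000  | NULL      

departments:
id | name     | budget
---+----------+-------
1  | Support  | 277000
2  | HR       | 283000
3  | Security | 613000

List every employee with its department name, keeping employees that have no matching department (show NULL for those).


LEFT JOIN keeps every row from employees (the left table); where dept_id has no match in departments, the department columns become NULL. Walk through each employee:
  - employee 1 (Iris): dept_id=NULL, no match -> kept with NULL
  - employee 2 (Dave): dept_id=2 -> matches HR
  - employee 3 (Fiona): dept_id=1 -> matches Support
  - employee 4 (Olivia): dept_id=NULL, no match -> kept with NULL
All 4 rows appear; 2 have NULL department.

SQL:
SELECT a.name, b.name AS department
FROM employees a
LEFT JOIN departments b ON a.dept_id = b.id

Result:
name   | department
-------+-----------
Iris   | NULL      
Dave   | HR        
Fiona  | Support   
Olivia | NULL      


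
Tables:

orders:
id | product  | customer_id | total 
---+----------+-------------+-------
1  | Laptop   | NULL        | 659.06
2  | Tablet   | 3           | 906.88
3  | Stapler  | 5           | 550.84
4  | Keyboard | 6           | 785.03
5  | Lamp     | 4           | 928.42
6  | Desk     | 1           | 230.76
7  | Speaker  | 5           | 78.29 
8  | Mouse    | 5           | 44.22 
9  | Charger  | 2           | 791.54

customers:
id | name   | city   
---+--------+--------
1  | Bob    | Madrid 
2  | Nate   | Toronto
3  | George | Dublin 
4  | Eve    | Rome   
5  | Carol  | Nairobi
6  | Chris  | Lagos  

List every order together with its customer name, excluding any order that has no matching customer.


INNER JOIN keeps only orders rows whose customer_id matches an id in customers. Walk through each order:
  - order 1 (Laptop): customer_id=NULL, no match -> dropped
  - order 2 (Tablet): customer_id=3 -> matches George
  - order 3 (Stapler): customer_id=5 -> matches Carol
  - order 4 (Keyboard): customer_id=6 -> matches Chris
  - order 5 (Lamp): customer_id=4 -> matches Eve
  - order 6 (Desk): customer_id=1 -> matches Bob
  - order 7 (Speaker): customer_id=5 -> matches Carol
  - order 8 (Mouse): customer_id=5 -> matches Carol
  - order 9 (Charger): customer_id=2 -> matches Nate
So 1 of 9 rows is dropped.

SQL:
SELECT a.product, b.name AS customer
FROM orders a
INNER JOIN customers b ON a.customer_id = b.id

Result:
product  | customer
---------+---------
Tablet   | George  
Stapler  | Carol   
Keyboard | Chris   
Lamp     | Eve     
Desk     | Bob     
Speaker  | Carol   
Mouse    | Carol   
Charger  | Nate    


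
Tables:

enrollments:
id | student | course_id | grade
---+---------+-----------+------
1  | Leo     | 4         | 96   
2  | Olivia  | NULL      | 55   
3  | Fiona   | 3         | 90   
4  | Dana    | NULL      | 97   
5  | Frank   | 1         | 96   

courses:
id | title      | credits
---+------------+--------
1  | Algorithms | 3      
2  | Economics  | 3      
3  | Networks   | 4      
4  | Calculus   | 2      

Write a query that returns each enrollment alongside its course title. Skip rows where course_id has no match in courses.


INNER JOIN keeps only enrollments rows whose course_id matches an id in courses. Walk through each enrollment:
  - enrollment 1 (Leo): course_id=4 -> matches Calculus
  - enrollment 2 (Olivia): course_id=NULL, no match -> dropped
  - enrollment 3 (Fiona): course_id=3 -> matches Networks
  - enrollment 4 (Dana): course_id=NULL, no match -> dropped
  - enrollment 5 (Frank): course_id=1 -> matches Algorithms
So 2 of 5 rows are dropped.

SQL:
SELECT a.student, b.title AS course
FROM enrollments a
INNER JOIN courses b ON a.course_id = b.id

Result:
student | course    
--------+-----------
Leo     | Calculus  
Fiona   | Networks  
Frank   | Algorithms


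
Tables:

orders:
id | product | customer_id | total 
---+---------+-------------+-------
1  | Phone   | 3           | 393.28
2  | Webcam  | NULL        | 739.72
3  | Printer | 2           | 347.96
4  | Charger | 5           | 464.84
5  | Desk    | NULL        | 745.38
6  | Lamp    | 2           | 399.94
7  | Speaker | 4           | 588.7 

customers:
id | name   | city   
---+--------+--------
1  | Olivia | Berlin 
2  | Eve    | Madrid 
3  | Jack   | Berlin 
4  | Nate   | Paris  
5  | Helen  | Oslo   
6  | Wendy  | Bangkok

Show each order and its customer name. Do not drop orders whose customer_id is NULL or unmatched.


LEFT JOIN keeps every row from orders (the left table); where customer_id has no match in customers, the customer columns become NULL. Walk through each order:
  - order 1 (Phone): customer_id=3 -> matches Jack
  - order 2 (Webcam): customer_id=NULL, no match -> kept with NULL
  - order 3 (Printer): customer_id=2 -> matches Eve
  - order 4 (Charger): customer_id=5 -> matches Helen
  - order 5 (Desk): customer_id=NULL, no match -> kept with NULL
  - order 6 (Lamp): customer_id=2 -> matches Eve
  - order 7 (Speaker): customer_id=4 -> matches Nate
All 7 rows appear; 2 have NULL customer.

SQL:
SELECT a.product, b.name AS customer
FROM orders a
LEFT JOIN customers b ON a.customer_id = b.id

Result:
product | customer
--------+---------
Phone   | Jack    
Webcam  | NULL    
Printer | Eve     
Charger | Helen   
Desk    | NULL    
Lamp    | Eve     
Speaker | Nate    


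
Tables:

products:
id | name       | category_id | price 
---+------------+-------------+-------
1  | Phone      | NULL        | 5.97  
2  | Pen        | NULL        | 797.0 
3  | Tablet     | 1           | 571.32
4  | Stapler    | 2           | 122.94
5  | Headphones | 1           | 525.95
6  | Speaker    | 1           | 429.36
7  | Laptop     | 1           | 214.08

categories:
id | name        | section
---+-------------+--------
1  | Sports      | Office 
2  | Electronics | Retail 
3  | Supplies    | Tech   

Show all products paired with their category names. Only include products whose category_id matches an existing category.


INNER JOIN keeps only products rows whose category_id matches an id in categories. Walk through each product:
  - product 1 (Phone): category_id=NULL, no match -> dropped
  - product 2 (Pen): category_id=NULL, no match -> dropped
  - product 3 (Tablet): category_id=1 -> matches Sports
  - product 4 (Stapler): category_id=2 -> matches Electronics
  - product 5 (Headphones): category_id=1 -> matches Sports
  - product 6 (Speaker): category_id=1 -> matches Sports
  - product 7 (Laptop): category_id=1 -> matches Sports
So 2 of 7 rows are dropped.

SQL:
SELECT a.name, b.name AS category
FROM products a
INNER JOIN categories b ON a.category_id = b.id

Result:
name       | category   
-----------+------------
Tablet     | Sports     
Stapler    | Electronics
Headphones | Sports     
Speaker    | Sports     
Laptop     | Sports     


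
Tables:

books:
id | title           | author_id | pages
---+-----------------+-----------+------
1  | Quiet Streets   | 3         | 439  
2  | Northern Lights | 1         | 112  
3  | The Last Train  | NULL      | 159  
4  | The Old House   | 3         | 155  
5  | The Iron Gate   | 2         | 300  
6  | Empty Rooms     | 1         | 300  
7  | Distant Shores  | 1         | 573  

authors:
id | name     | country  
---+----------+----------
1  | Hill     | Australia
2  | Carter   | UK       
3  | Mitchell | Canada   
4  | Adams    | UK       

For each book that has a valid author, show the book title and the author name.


INNER JOIN keeps only books rows whose author_id matches an id in authors. Walk through each book:
  - book 1 (Quiet Streets): author_id=3 -> matches Mitchell
  - book 2 (Northern Lights): author_id=1 -> matches Hill
  - book 3 (The Last Train): author_id=NULL, no match -> dropped
  - book 4 (The Old House): author_id=3 -> matches Mitchell
  - book 5 (The Iron Gate): author_id=2 -> matches Carter
  - book 6 (Empty Rooms): author_id=1 -> matches Hill
  - book 7 (Distant Shores): author_id=1 -> matches Hill
So 1 of 7 rows is dropped.

SQL:
SELECT a.title, b.name AS author
FROM books a
INNER JOIN authors b ON a.author_id = b.id

Result:
title           | author  
----------------+---------
Quiet Streets   | Mitchell
Northern Lights | Hill    
The Old House   | Mitchell
The Iron Gate   | Carter  
Empty Rooms     | Hill    
Distant Shores  | Hill    


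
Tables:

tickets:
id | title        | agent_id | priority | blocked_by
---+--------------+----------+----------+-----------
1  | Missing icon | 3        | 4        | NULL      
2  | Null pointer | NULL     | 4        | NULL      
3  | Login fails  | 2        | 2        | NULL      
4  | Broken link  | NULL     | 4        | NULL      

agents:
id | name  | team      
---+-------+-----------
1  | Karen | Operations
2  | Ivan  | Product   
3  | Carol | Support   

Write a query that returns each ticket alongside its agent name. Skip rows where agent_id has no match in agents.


INNER JOIN keeps only tickets rows whose agent_id matches an id in agents. Walk through each ticket:
  - ticket 1 (Missing icon): agent_id=3 -> matches Carol
  - ticket 2 (Null pointer): agent_id=NULL, no match -> dropped
  - ticket 3 (Login fails): agent_id=2 -> matches Ivan
  - ticket 4 (Broken link): agent_id=NULL, no match -> dropped
So 2 of 4 rows are dropped.

SQL:
SELECT a.title, b.name AS agent
FROM tickets a
INNER JOIN agents b ON a.agent_id = b.id

Result:
title        | agent
-------------+------
Missing icon | Carol
Login fails  | Ivan 


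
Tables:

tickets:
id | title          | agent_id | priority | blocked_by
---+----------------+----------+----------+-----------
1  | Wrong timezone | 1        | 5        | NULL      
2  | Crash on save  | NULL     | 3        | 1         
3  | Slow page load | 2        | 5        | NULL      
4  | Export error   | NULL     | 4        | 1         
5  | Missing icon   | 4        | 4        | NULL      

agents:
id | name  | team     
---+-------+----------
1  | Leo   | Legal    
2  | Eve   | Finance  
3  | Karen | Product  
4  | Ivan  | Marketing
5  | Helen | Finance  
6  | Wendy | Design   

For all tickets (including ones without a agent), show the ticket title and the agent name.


LEFT JOIN keeps every row from tickets (the left table); where agent_id has no match in agents, the agent columns become NULL. Walk through each ticket:
  - ticket 1 (Wrong timezone): agent_id=1 -> matches Leo
  - ticket 2 (Crash on save): agent_id=NULL, no match -> kept with NULL
  - ticket 3 (Slow page load): agent_id=2 -> matches Eve
  - ticket 4 (Export error): agent_id=NULL, no match -> kept with NULL
  - ticket 5 (Missing icon): agent_id=4 -> matches Ivan
All 5 rows appear; 2 have NULL agent.

SQL:
SELECT a.title, b.name AS agent
FROM tickets a
LEFT JOIN agents b ON a.agent_id = b.id

Result:
title          | agent
---------------+------
Wrong timezone | Leo  
Crash on save  | NULL 
Slow page load | Eve  
Export error   | NULL 
Missing icon   | Ivan 


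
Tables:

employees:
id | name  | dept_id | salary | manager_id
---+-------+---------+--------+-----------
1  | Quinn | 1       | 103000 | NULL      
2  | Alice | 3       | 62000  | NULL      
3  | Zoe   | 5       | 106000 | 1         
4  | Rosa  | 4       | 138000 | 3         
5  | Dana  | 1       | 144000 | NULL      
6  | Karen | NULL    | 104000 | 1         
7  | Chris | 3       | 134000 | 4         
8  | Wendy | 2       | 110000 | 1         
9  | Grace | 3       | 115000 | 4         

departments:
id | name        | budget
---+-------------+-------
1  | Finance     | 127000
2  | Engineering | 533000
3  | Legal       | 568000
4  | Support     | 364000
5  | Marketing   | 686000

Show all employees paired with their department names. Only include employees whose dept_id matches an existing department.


INNER JOIN keeps only employees rows whose dept_id matches an id in departments. Walk through each employee:
  - employee 1 (Quinn): dept_id=1 -> matches Finance
  - employee 2 (Alice): dept_id=3 -> matches Legal
  - employee 3 (Zoe): dept_id=5 -> matches Marketing
  - employee 4 (Rosa): dept_id=4 -> matches Support
  - employee 5 (Dana): dept_id=1 -> matches Finance
  - employee 6 (Karen): dept_id=NULL, no match -> dropped
  - employee 7 (Chris): dept_id=3 -> matches Legal
  - employee 8 (Wendy): dept_id=2 -> matches Engineering
  - employee 9 (Grace): dept_id=3 -> matches Legal
So 1 of 9 rows is dropped.

SQL:
SELECT a.name, b.name AS department
FROM employees a
INNER JOIN departments b ON a.dept_id = b.id

Result:
name  | department 
------+------------
Quinn | Finance    
Alice | Legal      
Zoe   | Marketing  
Rosa  | Support    
Dana  | Finance    
Chris | Legal      
Wendy | Engineering
Grace | Legal      


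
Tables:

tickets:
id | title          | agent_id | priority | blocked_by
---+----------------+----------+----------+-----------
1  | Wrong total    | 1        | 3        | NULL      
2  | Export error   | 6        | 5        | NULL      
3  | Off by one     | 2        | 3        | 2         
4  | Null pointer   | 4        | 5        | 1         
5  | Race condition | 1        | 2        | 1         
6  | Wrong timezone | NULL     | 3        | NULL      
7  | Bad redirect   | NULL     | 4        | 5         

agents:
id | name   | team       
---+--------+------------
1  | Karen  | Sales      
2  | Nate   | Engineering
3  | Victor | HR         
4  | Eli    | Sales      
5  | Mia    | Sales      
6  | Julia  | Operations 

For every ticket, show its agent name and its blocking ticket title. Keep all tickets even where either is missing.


Two LEFT JOINs from the same base table tickets: one to agents via agent_id, one to tickets itself via blocked_by. Both are LEFT so every ticket is preserved.
Match against agents:
  - ticket 1 (Wrong total): agent_id=1 -> matches Karen
  - ticket 2 (Export error): agent_id=6 -> matches Julia
  - ticket 3 (Off by one): agent_id=2 -> matches Nate
  - ticket 4 (Null pointer): agent_id=4 -> matches Eli
  - ticket 5 (Race condition): agent_id=1 -> matches Karen
  - ticket 6 (Wrong timezone): agent_id=NULL, no match -> kept with NULL
  - ticket 7 (Bad redirect): agent_id=NULL, no match -> kept with NULL
Match against tickets (self):
  - ticket 1 (Wrong total): blocked_by=NULL -> NULL
  - ticket 2 (Export error): blocked_by=NULL -> NULL
  - ticket 3 (Off by one): blocked_by=2 -> Export error
  - ticket 4 (Null pointer): blocked_by=1 -> Wrong total
  - ticket 5 (Race condition): blocked_by=1 -> Wrong total
  - ticket 6 (Wrong timezone): blocked_by=NULL -> NULL
  - ticket 7 (Bad redirect): blocked_by=5 -> Race condition

SQL:
SELECT a.title, b.name AS agent, c.title AS blocked_by
FROM tickets a
LEFT JOIN agents b ON a.agent_id = b.id
LEFT JOIN tickets c ON a.blocked_by = c.id

Result:
title          | agent | blocked_by    
---------------+-------+---------------
Wrong total    | Karen | NULL          
Export error   | Julia | NULL          
Off by one     | Nate  | Export error  
Null pointer   | Eli   | Wrong total   
Race condition | Karen | Wrong total   
Wrong timezone | NULL  | NULL          
Bad redirect   | NULL  | Race condition


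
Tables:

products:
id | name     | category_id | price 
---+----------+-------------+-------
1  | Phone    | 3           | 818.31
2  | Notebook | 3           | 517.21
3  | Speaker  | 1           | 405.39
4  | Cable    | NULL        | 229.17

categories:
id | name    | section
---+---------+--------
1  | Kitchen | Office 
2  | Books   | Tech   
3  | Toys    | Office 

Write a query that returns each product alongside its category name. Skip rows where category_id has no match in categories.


INNER JOIN keeps only products rows whose category_id matches an id in categories. Walk through each product:
  - product 1 (Phone): category_id=3 -> matches Toys
  - product 2 (Notebook): category_id=3 -> matches Toys
  - product 3 (Speaker): category_id=1 -> matches Kitchen
  - product 4 (Cable): category_id=NULL, no match -> dropped
So 1 of 4 rows is dropped.

SQL:
SELECT a.name, b.name AS category
FROM products a
INNER JOIN categories b ON a.category_id = b.id

Result:
name     | category
---------+---------
Phone    | Toys    
Notebook | Toys    
Speaker  | Kitchen 


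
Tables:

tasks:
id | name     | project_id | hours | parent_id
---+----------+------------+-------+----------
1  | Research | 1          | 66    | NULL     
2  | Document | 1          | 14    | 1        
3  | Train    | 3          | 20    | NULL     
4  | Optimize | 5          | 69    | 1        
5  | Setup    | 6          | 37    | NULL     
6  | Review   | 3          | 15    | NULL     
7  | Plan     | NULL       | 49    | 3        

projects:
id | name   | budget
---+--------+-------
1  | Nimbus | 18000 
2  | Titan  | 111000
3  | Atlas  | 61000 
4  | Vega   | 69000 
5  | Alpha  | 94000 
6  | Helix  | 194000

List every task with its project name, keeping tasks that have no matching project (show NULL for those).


LEFT JOIN keeps every row from tasks (the left table); where project_id has no match in projects, the project columns become NULL. Walk through each task:
  - task 1 (Research): project_id=1 -> matches Nimbus
  - task 2 (Document): project_id=1 -> matches Nimbus
  - task 3 (Train): project_id=3 -> matches Atlas
  - task 4 (Optimize): project_id=5 -> matches Alpha
  - task 5 (Setup): project_id=6 -> matches Helix
  - task 6 (Review): project_id=3 -> matches Atlas
  - task 7 (Plan): project_id=NULL, no match -> kept with NULL
All 7 rows appear; 1 has NULL project.

SQL:
SELECT a.name, b.name AS project
FROM tasks a
LEFT JOIN projects b ON a.project_id = b.id

Result:
name     | project
---------+--------
Research | Nimbus 
Document | Nimbus 
Train    | Atlas  
Optimize | Alpha  
Setup    | Helix  
Review   | Atlas  
Plan     | NULL   


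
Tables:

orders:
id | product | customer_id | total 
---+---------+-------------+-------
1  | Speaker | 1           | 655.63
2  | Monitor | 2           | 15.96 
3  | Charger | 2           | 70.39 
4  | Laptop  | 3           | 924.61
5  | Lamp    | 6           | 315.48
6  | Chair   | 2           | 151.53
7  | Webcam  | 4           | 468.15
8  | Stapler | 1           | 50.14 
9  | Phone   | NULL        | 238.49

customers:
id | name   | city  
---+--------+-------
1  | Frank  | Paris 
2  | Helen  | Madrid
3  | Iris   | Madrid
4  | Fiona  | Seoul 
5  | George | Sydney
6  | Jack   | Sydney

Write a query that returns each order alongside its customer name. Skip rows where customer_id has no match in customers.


INNER JOIN keeps only orders rows whose customer_id matches an id in customers. Walk through each order:
  - order 1 (Speaker): customer_id=1 -> matches Frank
  - order 2 (Monitor): customer_id=2 -> matches Helen
  - order 3 (Charger): customer_id=2 -> matches Helen
  - order 4 (Laptop): customer_id=3 -> matches Iris
  - order 5 (Lamp): customer_id=6 -> matches Jack
  - order 6 (Chair): customer_id=2 -> matches Helen
  - order 7 (Webcam): customer_id=4 -> matches Fiona
  - order 8 (Stapler): customer_id=1 -> matches Frank
  - order 9 (Phone): customer_id=NULL, no match -> dropped
So 1 of 9 rows is dropped.

SQL:
SELECT a.product, b.name AS customer
FROM orders a
INNER JOIN customers b ON a.customer_id = b.id

Result:
product | customer
--------+---------
Speaker | Frank   
Monitor | Helen   
Charger | Helen   
Laptop  | Iris    
Lamp    | Jack    
Chair   | Helen   
Webcam  | Fiona   
Stapler | Frank   


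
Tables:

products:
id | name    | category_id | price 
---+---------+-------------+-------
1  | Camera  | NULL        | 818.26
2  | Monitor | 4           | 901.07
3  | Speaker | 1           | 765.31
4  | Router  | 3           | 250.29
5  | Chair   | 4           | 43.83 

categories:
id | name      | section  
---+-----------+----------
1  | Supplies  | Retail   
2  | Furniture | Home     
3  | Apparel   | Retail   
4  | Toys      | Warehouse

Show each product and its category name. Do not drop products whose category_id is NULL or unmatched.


LEFT JOIN keeps every row from products (the left table); where category_id has no match in categories, the category columns become NULL. Walk through each product:
  - product 1 (Camera): category_id=NULL, no match -> kept with NULL
  - product 2 (Monitor): category_id=4 -> matches Toys
  - product 3 (Speaker): category_id=1 -> matches Supplies
  - product 4 (Router): category_id=3 -> matches Apparel
  - product 5 (Chair): category_id=4 -> matches Toys
All 5 rows appear; 1 has NULL category.

SQL:
SELECT a.name, b.name AS category
FROM products a
LEFT JOIN categories b ON a.category_id = b.id

Result:
name    | category
--------+---------
Camera  | NULL    
Monitor | Toys    
Speaker | Supplies
Router  | Apparel 
Chair   | Toys    


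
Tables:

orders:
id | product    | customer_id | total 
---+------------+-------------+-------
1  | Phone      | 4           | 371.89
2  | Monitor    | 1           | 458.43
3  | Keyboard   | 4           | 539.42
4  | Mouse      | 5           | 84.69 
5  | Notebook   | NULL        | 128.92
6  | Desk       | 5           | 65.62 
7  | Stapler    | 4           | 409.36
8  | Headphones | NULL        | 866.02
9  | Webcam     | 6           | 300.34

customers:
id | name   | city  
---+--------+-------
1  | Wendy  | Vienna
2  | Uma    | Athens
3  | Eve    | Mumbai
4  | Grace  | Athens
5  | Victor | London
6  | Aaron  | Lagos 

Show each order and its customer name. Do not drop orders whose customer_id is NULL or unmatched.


LEFT JOIN keeps every row from orders (the left table); where customer_id has no match in customers, the customer columns become NULL. Walk through each order:
  - order 1 (Phone): customer_id=4 -> matches Grace
  - order 2 (Monitor): customer_id=1 -> matches Wendy
  - order 3 (Keyboard): customer_id=4 -> matches Grace
  - order 4 (Mouse): customer_id=5 -> matches Victor
  - order 5 (Notebook): customer_id=NULL, no match -> kept with NULL
  - order 6 (Desk): customer_id=5 -> matches Victor
  - order 7 (Stapler): customer_id=4 -> matches Grace
  - order 8 (Headphones): customer_id=NULL, no match -> kept with NULL
  - order 9 (Webcam): customer_id=6 -> matches Aaron
All 9 rows appear; 2 have NULL customer.

SQL:
SELECT a.product, b.name AS customer
FROM orders a
LEFT JOIN customers b ON a.customer_id = b.id

Result:
product    | customer
-----------+---------
Phone      | Grace   
Monitor    | Wendy   
Keyboard   | Grace   
Mouse      | Victor  
Notebook   | NULL    
Desk       | Victor  
Stapler    | Grace   
Headphones | NULL    
Webcam     | Aaron   


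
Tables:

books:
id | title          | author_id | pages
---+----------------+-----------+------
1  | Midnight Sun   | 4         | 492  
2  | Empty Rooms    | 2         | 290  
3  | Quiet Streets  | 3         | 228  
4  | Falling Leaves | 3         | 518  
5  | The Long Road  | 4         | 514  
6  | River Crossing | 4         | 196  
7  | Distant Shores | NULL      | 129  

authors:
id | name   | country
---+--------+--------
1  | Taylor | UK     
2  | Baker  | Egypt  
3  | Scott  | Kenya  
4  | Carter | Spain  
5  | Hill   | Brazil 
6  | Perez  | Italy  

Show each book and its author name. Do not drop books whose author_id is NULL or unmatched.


LEFT JOIN keeps every row from books (the left table); where author_id has no match in authors, the author columns become NULL. Walk through each book:
  - book 1 (Midnight Sun): author_id=4 -> matches Carter
  - book 2 (Empty Rooms): author_id=2 -> matches Baker
  - book 3 (Quiet Streets): author_id=3 -> matches Scott
  - book 4 (Falling Leaves): author_id=3 -> matches Scott
  - book 5 (The Long Road): author_id=4 -> matches Carter
  - book 6 (River Crossing): author_id=4 -> matches Carter
  - book 7 (Distant Shores): author_id=NULL, no match -> kept with NULL
All 7 rows appear; 1 has NULL author.

SQL:
SELECT a.title, b.name AS author
FROM books a
LEFT JOIN authors b ON a.author_id = b.id

Result:
title          | author
---------------+-------
Midnight Sun   | Carter
Empty Rooms    | Baker 
Quiet Streets  | Scott 
Falling Leaves | Scott 
The Long Road  | Carter
River Crossing | Carter
Distant Shores | NULL  


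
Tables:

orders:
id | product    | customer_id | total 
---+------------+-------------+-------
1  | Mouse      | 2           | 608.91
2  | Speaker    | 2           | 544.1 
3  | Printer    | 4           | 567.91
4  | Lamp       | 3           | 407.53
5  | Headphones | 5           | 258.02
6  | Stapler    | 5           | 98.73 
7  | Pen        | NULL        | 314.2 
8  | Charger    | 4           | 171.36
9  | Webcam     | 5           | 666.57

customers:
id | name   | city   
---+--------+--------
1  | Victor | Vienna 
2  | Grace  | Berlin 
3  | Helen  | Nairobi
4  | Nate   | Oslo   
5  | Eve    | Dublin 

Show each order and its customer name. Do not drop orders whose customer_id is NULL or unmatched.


LEFT JOIN keeps every row from orders (the left table); where customer_id has no match in customers, the customer columns become NULL. Walk through each order:
  - order 1 (Mouse): customer_id=2 -> matches Grace
  - order 2 (Speaker): customer_id=2 -> matches Grace
  - order 3 (Printer): customer_id=4 -> matches Nate
  - order 4 (Lamp): customer_id=3 -> matches Helen
  - order 5 (Headphones): customer_id=5 -> matches Eve
  - order 6 (Stapler): customer_id=5 -> matches Eve
  - order 7 (Pen): customer_id=NULL, no match -> kept with NULL
  - order 8 (Charger): customer_id=4 -> matches Nate
  - order 9 (Webcam): customer_id=5 -> matches Eve
All 9 rows appear; 1 has NULL customer.

SQL:
SELECT a.product, b.name AS customer
FROM orders a
LEFT JOIN customers b ON a.customer_id = b.id

Result:
product    | customer
-----------+---------
Mouse      | Grace   
Speaker    | Grace   
Printer    | Nate    
Lamp       | Helen   
Headphones | Eve     
Stapler    | Eve     
Pen        | NULL    
Charger    | Nate    
Webcam     | Eve     


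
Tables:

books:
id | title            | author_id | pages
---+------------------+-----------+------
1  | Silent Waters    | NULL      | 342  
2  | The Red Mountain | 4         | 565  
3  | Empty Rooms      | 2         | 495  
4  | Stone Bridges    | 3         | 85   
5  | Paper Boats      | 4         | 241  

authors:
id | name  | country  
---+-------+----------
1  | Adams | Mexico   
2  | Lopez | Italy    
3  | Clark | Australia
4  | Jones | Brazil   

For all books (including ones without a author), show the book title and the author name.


LEFT JOIN keeps every row from books (the left table); where author_id has no match in authors, the author columns become NULL. Walk through each book:
  - book 1 (Silent Waters): author_id=NULL, no match -> kept with NULL
  - book 2 (The Red Mountain): author_id=4 -> matches Jones
  - book 3 (Empty Rooms): author_id=2 -> matches Lopez
  - book 4 (Stone Bridges): author_id=3 -> matches Clark
  - book 5 (Paper Boats): author_id=4 -> matches Jones
All 5 rows appear; 1 has NULL author.

SQL:
SELECT a.title, b.name AS author
FROM books a
LEFT JOIN authors b ON a.author_id = b.id

Result:
title            | author
-----------------+-------
Silent Waters    | NULL  
The Red Mountain | Jones 
Empty Rooms      | Lopez 
Stone Bridges    | Clark 
Paper Boats      | Jones 


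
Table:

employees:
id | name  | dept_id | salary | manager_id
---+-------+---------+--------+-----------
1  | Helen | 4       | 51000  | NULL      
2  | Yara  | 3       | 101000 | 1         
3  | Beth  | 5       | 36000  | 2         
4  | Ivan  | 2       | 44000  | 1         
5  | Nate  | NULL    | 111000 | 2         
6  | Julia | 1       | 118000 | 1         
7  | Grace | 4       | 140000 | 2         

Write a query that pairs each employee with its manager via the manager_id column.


This is a self-join: employees is joined to a second copy of itself, matching each row's manager_id to another row's id. Use LEFT JOIN so rows with manager_id=NULL are kept.
  - employee 1 (Helen): manager_id=NULL -> NULL
  - employee 2 (Yara): manager_id=1 -> Helen
  - employee 3 (Beth): manager_id=2 -> Yara
  - employee 4 (Ivan): manager_id=1 -> Helen
  - employee 5 (Nate): manager_id=2 -> Yara
  - employee 6 (Julia): manager_id=1 -> Helen
  - employee 7 (Grace): manager_id=2 -> Yara

SQL:
SELECT a.name AS item, b.name AS manager
FROM employees a
LEFT JOIN employees b ON a.manager_id = b.id

Result:
item  | manager
------+--------
Helen | NULL   
Yara  | Helen  
Beth  | Yara   
Ivan  | Helen  
Nate  | Yara   
Julia | Helen  
Grace | Yara   


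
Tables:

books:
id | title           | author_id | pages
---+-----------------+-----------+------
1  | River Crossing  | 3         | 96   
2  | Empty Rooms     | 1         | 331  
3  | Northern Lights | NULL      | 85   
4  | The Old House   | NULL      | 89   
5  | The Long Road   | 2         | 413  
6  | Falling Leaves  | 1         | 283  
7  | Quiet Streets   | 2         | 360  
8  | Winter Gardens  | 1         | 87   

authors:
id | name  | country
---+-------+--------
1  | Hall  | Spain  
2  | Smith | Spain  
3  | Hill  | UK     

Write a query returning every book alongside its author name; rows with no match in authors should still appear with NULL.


LEFT JOIN keeps every row from books (the left table); where author_id has no match in authors, the author columns become NULL. Walk through each book:
  - book 1 (River Crossing): author_id=3 -> matches Hill
  - book 2 (Empty Rooms): author_id=1 -> matches Hall
  - book 3 (Northern Lights): author_id=NULL, no match -> kept with NULL
  - book 4 (The Old House): author_id=NULL, no match -> kept with NULL
  - book 5 (The Long Road): author_id=2 -> matches Smith
  - book 6 (Falling Leaves): author_id=1 -> matches Hall
  - book 7 (Quiet Streets): author_id=2 -> matches Smith
  - book 8 (Winter Gardens): author_id=1 -> matches Hall
All 8 rows appear; 2 have NULL author.

SQL:
SELECT a.title, b.name AS author
FROM books a
LEFT JOIN authors b ON a.author_id = b.id

Result:
title           | author
----------------+-------
River Crossing  | Hill  
Empty Rooms     | Hall  
Northern Lights | NULL  
The Old House   | NULL  
The Long Road   | Smith 
Falling Leaves  | Hall  
Quiet Streets   | Smith 
Winter Gardens  | Hall  
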